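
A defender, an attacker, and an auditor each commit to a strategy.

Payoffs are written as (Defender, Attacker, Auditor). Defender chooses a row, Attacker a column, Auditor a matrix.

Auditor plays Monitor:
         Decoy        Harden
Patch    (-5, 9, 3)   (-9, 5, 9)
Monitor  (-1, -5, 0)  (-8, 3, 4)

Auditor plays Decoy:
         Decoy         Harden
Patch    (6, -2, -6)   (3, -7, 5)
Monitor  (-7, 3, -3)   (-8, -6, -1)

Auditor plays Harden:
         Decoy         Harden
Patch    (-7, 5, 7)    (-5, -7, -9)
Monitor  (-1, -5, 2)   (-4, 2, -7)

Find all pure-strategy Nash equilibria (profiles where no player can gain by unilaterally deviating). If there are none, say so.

The unique pure-strategy Nash equilibrium is (Monitor, Harden, Monitor).

(Patch, Decoy, Monitor): Defender can switch to Monitor (-5 → -1). Not NE.
(Patch, Decoy, Decoy): Auditor can switch to Monitor (-6 → 3). Not NE.
(Patch, Decoy, Harden): Defender can switch to Monitor (-7 → -1). Not NE.
(Patch, Harden, Monitor): Defender can switch to Monitor (-9 → -8). Not NE.
(Patch, Harden, Decoy): Attacker can switch to Decoy (-7 → -2). Not NE.
(Patch, Harden, Harden): Defender can switch to Monitor (-5 → -4). Not NE.
(Monitor, Decoy, Monitor): Attacker can switch to Harden (-5 → 3). Not NE.
(Monitor, Decoy, Decoy): Defender can switch to Patch (-7 → 6). Not NE.
(Monitor, Harden, Monitor): Defender gets -8, best alternative -9; Attacker gets 3, best alternative -5; Auditor gets 4, best alternative -1. No profitable deviation — NE.
(The remaining 3 profiles each have a profitable deviation by the same check.)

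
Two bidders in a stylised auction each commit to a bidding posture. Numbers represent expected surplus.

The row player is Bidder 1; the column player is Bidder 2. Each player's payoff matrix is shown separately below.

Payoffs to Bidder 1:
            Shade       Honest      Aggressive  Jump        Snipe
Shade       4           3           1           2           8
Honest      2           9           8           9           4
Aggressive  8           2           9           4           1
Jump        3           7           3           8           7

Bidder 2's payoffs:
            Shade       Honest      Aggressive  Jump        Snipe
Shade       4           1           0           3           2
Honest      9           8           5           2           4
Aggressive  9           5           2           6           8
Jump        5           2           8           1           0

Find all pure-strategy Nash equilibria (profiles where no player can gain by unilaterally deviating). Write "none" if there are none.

Check each profile: it is a Nash equilibrium iff no player can strictly gain by switching unilaterally.
(Shade, Shade): Bidder 1 can switch to Aggressive (4 → 8). Not NE.
(Shade, Honest): Bidder 1 can switch to Honest (3 → 9). Not NE.
(Shade, Aggressive): Bidder 1 can switch to Honest (1 → 8). Not NE.
(Shade, Jump): Bidder 1 can switch to Honest (2 → 9). Not NE.
(Shade, Snipe): Bidder 2 can switch to Shade (2 → 4). Not NE.
(Honest, Shade): Bidder 1 can switch to Shade (2 → 4). Not NE.
(Honest, Honest): Bidder 2 can switch to Shade (8 → 9). Not NE.
(Honest, Aggressive): Bidder 1 can switch to Aggressive (8 → 9). Not NE.
(Aggressive, Shade): Bidder 1 gets 8, best alternative 4; Bidder 2 gets 9, best alternative 8. No profitable deviation — NE.
(The remaining 11 profiles each have a profitable deviation by the same check.)

The unique pure-strategy Nash equilibrium is (Aggressive, Shade).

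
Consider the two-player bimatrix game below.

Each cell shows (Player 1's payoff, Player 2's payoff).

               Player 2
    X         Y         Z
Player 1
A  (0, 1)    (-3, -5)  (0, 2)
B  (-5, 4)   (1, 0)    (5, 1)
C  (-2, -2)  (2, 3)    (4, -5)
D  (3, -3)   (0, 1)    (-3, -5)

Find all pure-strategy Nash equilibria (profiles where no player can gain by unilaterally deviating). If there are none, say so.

(A, X): Player 1 can switch to D (0 → 3). Not NE.
(A, Y): Player 1 can switch to B (-3 → 1). Not NE.
(A, Z): Player 1 can switch to B (0 → 5). Not NE.
(B, X): Player 1 can switch to A (-5 → 0). Not NE.
(B, Y): Player 1 can switch to C (1 → 2). Not NE.
(B, Z): Player 2 can switch to X (1 → 4). Not NE.
(C, X): Player 1 can switch to A (-2 → 0). Not NE.
(C, Y): Player 1 gets 2, best alternative 1; Player 2 gets 3, best alternative -2. No profitable deviation — NE.
(C, Z): Player 1 can switch to B (4 → 5). Not NE.
(D, X): Player 2 can switch to Y (-3 → 1). Not NE.
(D, Y): Player 1 can switch to B (0 → 1). Not NE.
(D, Z): Player 1 can switch to A (-3 → 0). Not NE.

Pure NE: (C, Y)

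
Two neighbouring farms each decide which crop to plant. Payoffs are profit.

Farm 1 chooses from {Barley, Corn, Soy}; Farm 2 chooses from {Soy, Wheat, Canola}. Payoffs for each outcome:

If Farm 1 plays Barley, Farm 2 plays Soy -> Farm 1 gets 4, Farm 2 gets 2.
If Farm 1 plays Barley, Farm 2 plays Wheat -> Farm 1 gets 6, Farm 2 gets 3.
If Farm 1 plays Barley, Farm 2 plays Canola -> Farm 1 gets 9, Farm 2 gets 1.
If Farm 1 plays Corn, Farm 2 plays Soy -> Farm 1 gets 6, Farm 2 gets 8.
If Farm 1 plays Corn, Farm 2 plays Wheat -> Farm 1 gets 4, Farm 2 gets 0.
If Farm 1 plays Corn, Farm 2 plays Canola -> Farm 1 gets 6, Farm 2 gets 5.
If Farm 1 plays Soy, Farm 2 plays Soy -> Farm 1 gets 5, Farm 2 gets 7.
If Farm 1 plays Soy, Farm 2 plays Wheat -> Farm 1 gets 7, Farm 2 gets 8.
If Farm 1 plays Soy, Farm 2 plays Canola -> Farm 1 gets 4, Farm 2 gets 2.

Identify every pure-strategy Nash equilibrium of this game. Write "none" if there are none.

For each player, find the best response to each opponent profile; mutual best responses are the pure NE.
Farm 1 against Soy: payoffs 4, 6, 5 → best response Corn.
Farm 1 against Wheat: payoffs 6, 4, 7 → best response Soy.
Farm 1 against Canola: payoffs 9, 6, 4 → best response Barley.
Farm 2 against Barley: payoffs 2, 3, 1 → best response Wheat.
Farm 2 against Corn: payoffs 8, 0, 5 → best response Soy.
Farm 2 against Soy: payoffs 7, 8, 2 → best response Wheat.
Mutual best responses: (Corn, Soy); (Soy, Wheat).

Pure-strategy Nash equilibria: (Corn, Soy); (Soy, Wheat)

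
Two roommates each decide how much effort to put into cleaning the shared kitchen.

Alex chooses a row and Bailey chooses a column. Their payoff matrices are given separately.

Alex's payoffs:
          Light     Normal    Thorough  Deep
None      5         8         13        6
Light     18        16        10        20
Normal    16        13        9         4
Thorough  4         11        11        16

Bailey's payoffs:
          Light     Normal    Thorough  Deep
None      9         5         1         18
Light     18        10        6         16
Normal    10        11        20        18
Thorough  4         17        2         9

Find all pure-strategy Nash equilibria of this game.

(Light, Light)

For each strategy profile, look for a profitable unilateral deviation.
(None, Light): Alex can switch to Light (5 → 18). Not NE.
(None, Normal): Alex can switch to Light (8 → 16). Not NE.
(None, Thorough): Bailey can switch to Light (1 → 9). Not NE.
(None, Deep): Alex can switch to Light (6 → 20). Not NE.
(Light, Light): Alex gets 18, best alternative 16; Bailey gets 18, best alternative 16. No profitable deviation — NE.
(Light, Normal): Bailey can switch to Light (10 → 18). Not NE.
(Light, Thorough): Alex can switch to None (10 → 13). Not NE.
(Light, Deep): Bailey can switch to Light (16 → 18). Not NE.
(Normal, Light): Alex can switch to Light (16 → 18). Not NE.
(Normal, Normal): Alex can switch to Light (13 → 16). Not NE.
(Normal, Thorough): Alex can switch to None (9 → 13). Not NE.
(Normal, Deep): Alex can switch to None (4 → 6). Not NE.
(Thorough, Light): Alex can switch to None (4 → 5). Not NE.
(The remaining 3 profiles each have a profitable deviation by the same check.)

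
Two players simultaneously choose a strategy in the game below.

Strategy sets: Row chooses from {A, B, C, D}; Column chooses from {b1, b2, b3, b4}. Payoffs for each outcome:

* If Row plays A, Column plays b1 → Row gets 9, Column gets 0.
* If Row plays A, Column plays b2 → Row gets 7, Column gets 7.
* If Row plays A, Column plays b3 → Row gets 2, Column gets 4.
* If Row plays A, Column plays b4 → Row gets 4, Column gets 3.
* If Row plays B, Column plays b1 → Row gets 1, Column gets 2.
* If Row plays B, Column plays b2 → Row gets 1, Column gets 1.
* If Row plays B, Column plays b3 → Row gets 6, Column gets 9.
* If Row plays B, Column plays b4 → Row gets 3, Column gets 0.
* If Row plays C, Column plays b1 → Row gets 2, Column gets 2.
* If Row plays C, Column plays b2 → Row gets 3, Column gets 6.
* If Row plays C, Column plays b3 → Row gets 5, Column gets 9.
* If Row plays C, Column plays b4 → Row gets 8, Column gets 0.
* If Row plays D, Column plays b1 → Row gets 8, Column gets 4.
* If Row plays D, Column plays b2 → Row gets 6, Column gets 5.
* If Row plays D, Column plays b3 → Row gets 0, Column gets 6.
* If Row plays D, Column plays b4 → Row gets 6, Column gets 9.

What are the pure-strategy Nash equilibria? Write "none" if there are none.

The pure Nash equilibria are (A, b2) and (B, b3).

(A, b1): Column can switch to b2 (0 → 7). Not NE.
(A, b2): Row gets 7, best alternative 6; Column gets 7, best alternative 4. No profitable deviation — NE.
(A, b3): Row can switch to B (2 → 6). Not NE.
(A, b4): Row can switch to C (4 → 8). Not NE.
(B, b1): Row can switch to A (1 → 9). Not NE.
(B, b2): Row can switch to A (1 → 7). Not NE.
(B, b3): Row gets 6, best alternative 5; Column gets 9, best alternative 2. No profitable deviation — NE.
(B, b4): Row can switch to A (3 → 4). Not NE.
(C, b1): Row can switch to A (2 → 9). Not NE.
(C, b2): Row can switch to A (3 → 7). Not NE.
(The remaining 6 profiles each have a profitable deviation by the same check.)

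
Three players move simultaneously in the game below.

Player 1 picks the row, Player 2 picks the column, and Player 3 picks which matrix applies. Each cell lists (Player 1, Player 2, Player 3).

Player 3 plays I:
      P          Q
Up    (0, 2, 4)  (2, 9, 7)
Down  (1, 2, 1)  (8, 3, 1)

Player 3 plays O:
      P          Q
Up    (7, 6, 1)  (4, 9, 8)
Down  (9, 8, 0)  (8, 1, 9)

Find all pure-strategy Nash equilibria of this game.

Player 1 against (P, I): payoffs 0, 1 → best response Down.
Player 1 against (P, O): payoffs 7, 9 → best response Down.
Player 1 against (Q, I): payoffs 2, 8 → best response Down.
Player 1 against (Q, O): payoffs 4, 8 → best response Down.
Player 2 against (Up, I): payoffs 2, 9 → best response Q.
Player 2 against (Up, O): payoffs 6, 9 → best response Q.
Player 2 against (Down, I): payoffs 2, 3 → best response Q.
Player 2 against (Down, O): payoffs 8, 1 → best response P.
Player 3 against (Up, P): payoffs 4, 1 → best response I.
Player 3 against (Up, Q): payoffs 7, 8 → best response O.
Player 3 against (Down, P): payoffs 1, 0 → best response I.
Player 3 against (Down, Q): payoffs 1, 9 → best response O.
No profile is a mutual best response for all players.

No pure-strategy Nash equilibrium.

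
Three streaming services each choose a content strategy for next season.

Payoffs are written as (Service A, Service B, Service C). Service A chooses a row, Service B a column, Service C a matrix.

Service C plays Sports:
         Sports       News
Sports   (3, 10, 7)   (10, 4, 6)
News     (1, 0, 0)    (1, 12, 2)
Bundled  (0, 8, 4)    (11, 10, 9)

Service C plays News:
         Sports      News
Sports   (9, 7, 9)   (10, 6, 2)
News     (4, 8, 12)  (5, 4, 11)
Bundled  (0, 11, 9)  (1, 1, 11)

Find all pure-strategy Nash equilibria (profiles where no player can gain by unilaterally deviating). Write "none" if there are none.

The unique pure-strategy Nash equilibrium is (Sports, Sports, News).

For each player, find the best response to each opponent profile; mutual best responses are the pure NE.
Service A against (Sports, Sports): payoffs 3, 1, 0 → best response Sports.
Service A against (Sports, News): payoffs 9, 4, 0 → best response Sports.
Service A against (News, Sports): payoffs 10, 1, 11 → best response Bundled.
Service A against (News, News): payoffs 10, 5, 1 → best response Sports.
Service B against (Sports, Sports): payoffs 10, 4 → best response Sports.
Service B against (Sports, News): payoffs 7, 6 → best response Sports.
Service B against (News, Sports): payoffs 0, 12 → best response News.
Service B against (News, News): payoffs 8, 4 → best response Sports.
Service B against (Bundled, Sports): payoffs 8, 10 → best response News.
Service B against (Bundled, News): payoffs 11, 1 → best response Sports.
Service C against (Sports, Sports): payoffs 7, 9 → best response News.
Service C against (Sports, News): payoffs 6, 2 → best response Sports.
Service C against (News, Sports): payoffs 0, 12 → best response News.
Service C against (News, News): payoffs 2, 11 → best response News.
Service C against (Bundled, Sports): payoffs 4, 9 → best response News.
Service C against (Bundled, News): payoffs 9, 11 → best response News.
Mutual best responses: (Sports, Sports, News).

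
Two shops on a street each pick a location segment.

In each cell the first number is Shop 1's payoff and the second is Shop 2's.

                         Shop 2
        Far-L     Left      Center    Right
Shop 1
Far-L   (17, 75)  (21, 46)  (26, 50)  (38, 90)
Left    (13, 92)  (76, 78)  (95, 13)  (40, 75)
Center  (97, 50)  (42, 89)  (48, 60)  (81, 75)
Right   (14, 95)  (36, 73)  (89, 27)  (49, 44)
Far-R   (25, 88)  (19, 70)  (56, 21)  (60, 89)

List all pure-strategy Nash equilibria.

(Far-L, Far-L): Shop 1 can switch to Center (17 → 97). Not NE.
(Far-L, Left): Shop 1 can switch to Left (21 → 76). Not NE.
(Far-L, Center): Shop 1 can switch to Left (26 → 95). Not NE.
(Far-L, Right): Shop 1 can switch to Left (38 → 40). Not NE.
(Left, Far-L): Shop 1 can switch to Far-L (13 → 17). Not NE.
(Left, Left): Shop 2 can switch to Far-L (78 → 92). Not NE.
(Left, Center): Shop 2 can switch to Far-L (13 → 92). Not NE.
(Left, Right): Shop 1 can switch to Center (40 → 81). Not NE.
(Center, Far-L): Shop 2 can switch to Left (50 → 89). Not NE.
(Center, Left): Shop 1 can switch to Left (42 → 76). Not NE.
(The remaining 10 profiles each have a profitable deviation by the same check.)

There is no pure-strategy Nash equilibrium.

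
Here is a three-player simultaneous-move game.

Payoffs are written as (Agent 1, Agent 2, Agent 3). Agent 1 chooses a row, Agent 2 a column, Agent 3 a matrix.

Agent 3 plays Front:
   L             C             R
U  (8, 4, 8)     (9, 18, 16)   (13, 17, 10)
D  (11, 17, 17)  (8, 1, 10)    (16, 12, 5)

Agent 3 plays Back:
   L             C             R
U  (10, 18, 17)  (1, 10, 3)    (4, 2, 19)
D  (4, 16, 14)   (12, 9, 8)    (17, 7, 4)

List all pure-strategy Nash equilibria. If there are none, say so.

Agent 1 against (L, Front): payoffs 8, 11 → best response D.
Agent 1 against (L, Back): payoffs 10, 4 → best response U.
Agent 1 against (C, Front): payoffs 9, 8 → best response U.
Agent 1 against (C, Back): payoffs 1, 12 → best response D.
Agent 1 against (R, Front): payoffs 13, 16 → best response D.
Agent 1 against (R, Back): payoffs 4, 17 → best response D.
Agent 2 against (U, Front): payoffs 4, 18, 17 → best response C.
Agent 2 against (U, Back): payoffs 18, 10, 2 → best response L.
Agent 2 against (D, Front): payoffs 17, 1, 12 → best response L.
Agent 2 against (D, Back): payoffs 16, 9, 7 → best response L.
Agent 3 against (U, L): payoffs 8, 17 → best response Back.
Agent 3 against (U, C): payoffs 16, 3 → best response Front.
Agent 3 against (U, R): payoffs 10, 19 → best response Back.
Agent 3 against (D, L): payoffs 17, 14 → best response Front.
Agent 3 against (D, C): payoffs 10, 8 → best response Front.
Agent 3 against (D, R): payoffs 5, 4 → best response Front.
Mutual best responses: (U, L, Back); (U, C, Front); (D, L, Front).

(U, L, Back) and (U, C, Front) and (D, L, Front)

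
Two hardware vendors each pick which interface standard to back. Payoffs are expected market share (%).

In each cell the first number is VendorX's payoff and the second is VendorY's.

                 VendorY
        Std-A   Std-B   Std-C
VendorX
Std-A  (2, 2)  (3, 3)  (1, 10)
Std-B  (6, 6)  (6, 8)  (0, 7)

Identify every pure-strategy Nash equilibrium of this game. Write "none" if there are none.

(Std-A, Std-A): VendorX can switch to Std-B (2 → 6). Not NE.
(Std-A, Std-B): VendorX can switch to Std-B (3 → 6). Not NE.
(Std-A, Std-C): VendorX gets 1, best alternative 0; VendorY gets 10, best alternative 3. No profitable deviation — NE.
(Std-B, Std-A): VendorY can switch to Std-B (6 → 8). Not NE.
(Std-B, Std-B): VendorX gets 6, best alternative 3; VendorY gets 8, best alternative 7. No profitable deviation — NE.
(Std-B, Std-C): VendorX can switch to Std-A (0 → 1). Not NE.

The pure Nash equilibria are (Std-A, Std-C) and (Std-B, Std-B).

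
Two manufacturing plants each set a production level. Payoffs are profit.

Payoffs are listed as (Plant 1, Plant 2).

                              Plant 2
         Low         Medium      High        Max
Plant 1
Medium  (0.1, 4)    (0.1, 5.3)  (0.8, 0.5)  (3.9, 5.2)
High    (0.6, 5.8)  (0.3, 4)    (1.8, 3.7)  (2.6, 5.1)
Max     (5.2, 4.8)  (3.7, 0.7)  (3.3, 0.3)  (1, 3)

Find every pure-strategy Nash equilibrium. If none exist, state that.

Plant 1 against Low: payoffs 0.1, 0.6, 5.2 → best response Max.
Plant 1 against Medium: payoffs 0.1, 0.3, 3.7 → best response Max.
Plant 1 against High: payoffs 0.8, 1.8, 3.3 → best response Max.
Plant 1 against Max: payoffs 3.9, 2.6, 1 → best response Medium.
Plant 2 against Medium: payoffs 4, 5.3, 0.5, 5.2 → best response Medium.
Plant 2 against High: payoffs 5.8, 4, 3.7, 5.1 → best response Low.
Plant 2 against Max: payoffs 4.8, 0.7, 0.3, 3 → best response Low.
Mutual best responses: (Max, Low).

(Max, Low)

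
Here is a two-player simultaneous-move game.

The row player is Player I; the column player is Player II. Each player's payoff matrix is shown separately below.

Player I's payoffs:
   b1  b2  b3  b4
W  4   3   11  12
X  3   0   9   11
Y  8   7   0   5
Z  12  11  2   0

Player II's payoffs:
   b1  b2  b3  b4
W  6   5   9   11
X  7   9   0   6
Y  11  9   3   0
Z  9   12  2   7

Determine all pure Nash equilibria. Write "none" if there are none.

(W, b1): Player I can switch to Y (4 → 8). Not NE.
(W, b2): Player I can switch to Y (3 → 7). Not NE.
(W, b3): Player II can switch to b4 (9 → 11). Not NE.
(W, b4): Player I gets 12, best alternative 11; Player II gets 11, best alternative 9. No profitable deviation — NE.
(X, b1): Player I can switch to W (3 → 4). Not NE.
(X, b2): Player I can switch to W (0 → 3). Not NE.
(X, b3): Player I can switch to W (9 → 11). Not NE.
(Z, b2): Player I gets 11, best alternative 7; Player II gets 12, best alternative 9. No profitable deviation — NE.
(The remaining 8 profiles each have a profitable deviation by the same check.)

Pure-strategy Nash equilibria: (W, b4), (Z, b2)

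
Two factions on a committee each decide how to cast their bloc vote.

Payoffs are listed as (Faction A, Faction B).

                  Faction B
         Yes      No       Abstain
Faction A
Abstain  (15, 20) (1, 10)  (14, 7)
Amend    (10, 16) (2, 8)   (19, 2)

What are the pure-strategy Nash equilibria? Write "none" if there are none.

Pure NE: (Abstain, Yes)

Mark each player's best response to every combination of opponents' strategies; a profile where every player is best-responding is a pure Nash equilibrium.
Faction A against Yes: payoffs 15, 10 → best response Abstain.
Faction A against No: payoffs 1, 2 → best response Amend.
Faction A against Abstain: payoffs 14, 19 → best response Amend.
Faction B against Abstain: payoffs 20, 10, 7 → best response Yes.
Faction B against Amend: payoffs 16, 8, 2 → best response Yes.
Mutual best responses: (Abstain, Yes).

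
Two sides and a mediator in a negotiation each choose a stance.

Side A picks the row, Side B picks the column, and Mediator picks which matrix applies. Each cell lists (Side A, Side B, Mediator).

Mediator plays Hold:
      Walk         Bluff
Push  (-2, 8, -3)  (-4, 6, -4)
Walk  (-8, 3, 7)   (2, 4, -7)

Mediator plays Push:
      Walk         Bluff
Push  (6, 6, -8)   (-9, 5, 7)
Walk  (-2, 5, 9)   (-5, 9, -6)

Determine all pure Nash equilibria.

Pure-strategy Nash equilibria: (Push, Walk, Hold), (Walk, Bluff, Push)

Side A against (Walk, Hold): payoffs -2, -8 → best response Push.
Side A against (Walk, Push): payoffs 6, -2 → best response Push.
Side A against (Bluff, Hold): payoffs -4, 2 → best response Walk.
Side A against (Bluff, Push): payoffs -9, -5 → best response Walk.
Side B against (Push, Hold): payoffs 8, 6 → best response Walk.
Side B against (Push, Push): payoffs 6, 5 → best response Walk.
Side B against (Walk, Hold): payoffs 3, 4 → best response Bluff.
Side B against (Walk, Push): payoffs 5, 9 → best response Bluff.
Mediator against (Push, Walk): payoffs -3, -8 → best response Hold.
Mediator against (Push, Bluff): payoffs -4, 7 → best response Push.
Mediator against (Walk, Walk): payoffs 7, 9 → best response Push.
Mediator against (Walk, Bluff): payoffs -7, -6 → best response Push.
Mutual best responses: (Push, Walk, Hold); (Walk, Bluff, Push).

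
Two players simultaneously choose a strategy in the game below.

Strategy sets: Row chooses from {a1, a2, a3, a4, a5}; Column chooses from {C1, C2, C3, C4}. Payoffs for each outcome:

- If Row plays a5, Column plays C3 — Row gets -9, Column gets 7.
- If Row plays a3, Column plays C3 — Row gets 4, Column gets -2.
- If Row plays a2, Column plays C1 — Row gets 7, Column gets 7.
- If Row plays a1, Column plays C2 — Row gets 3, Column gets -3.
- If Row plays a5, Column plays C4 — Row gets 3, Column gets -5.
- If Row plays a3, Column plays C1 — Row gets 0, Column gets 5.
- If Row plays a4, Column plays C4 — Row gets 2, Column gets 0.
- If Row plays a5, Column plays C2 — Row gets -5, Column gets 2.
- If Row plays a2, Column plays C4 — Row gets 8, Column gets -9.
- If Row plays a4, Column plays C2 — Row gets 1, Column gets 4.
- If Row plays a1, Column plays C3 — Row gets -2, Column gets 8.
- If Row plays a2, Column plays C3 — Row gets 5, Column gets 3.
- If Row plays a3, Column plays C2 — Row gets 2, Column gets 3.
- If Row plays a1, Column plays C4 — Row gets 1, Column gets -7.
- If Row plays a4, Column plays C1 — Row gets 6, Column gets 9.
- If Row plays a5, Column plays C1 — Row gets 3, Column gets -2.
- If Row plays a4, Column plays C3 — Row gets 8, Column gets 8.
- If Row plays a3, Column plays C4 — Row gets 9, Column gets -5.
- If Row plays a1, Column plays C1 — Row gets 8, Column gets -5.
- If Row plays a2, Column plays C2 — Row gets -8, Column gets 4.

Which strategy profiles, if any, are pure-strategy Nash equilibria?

none

Mark each player's best response to every combination of opponents' strategies; a profile where every player is best-responding is a pure Nash equilibrium.
Row against C1: payoffs 8, 7, 0, 6, 3 → best response a1.
Row against C2: payoffs 3, -8, 2, 1, -5 → best response a1.
Row against C3: payoffs -2, 5, 4, 8, -9 → best response a4.
Row against C4: payoffs 1, 8, 9, 2, 3 → best response a3.
Column against a1: payoffs -5, -3, 8, -7 → best response C3.
Column against a2: payoffs 7, 4, 3, -9 → best response C1.
Column against a3: payoffs 5, 3, -2, -5 → best response C1.
Column against a4: payoffs 9, 4, 8, 0 → best response C1.
Column against a5: payoffs -2, 2, 7, -5 → best response C3.
No profile is a mutual best response for all players.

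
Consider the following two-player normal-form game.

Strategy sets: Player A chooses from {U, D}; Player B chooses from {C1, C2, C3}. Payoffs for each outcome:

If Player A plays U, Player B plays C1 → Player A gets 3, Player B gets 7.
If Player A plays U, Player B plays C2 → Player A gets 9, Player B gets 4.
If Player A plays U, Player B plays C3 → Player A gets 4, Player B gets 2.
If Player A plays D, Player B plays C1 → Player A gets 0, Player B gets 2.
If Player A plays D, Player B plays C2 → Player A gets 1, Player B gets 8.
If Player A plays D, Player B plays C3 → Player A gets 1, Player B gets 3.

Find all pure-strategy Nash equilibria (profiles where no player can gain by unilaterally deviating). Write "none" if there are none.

The unique pure-strategy Nash equilibrium is (U, C1).

Player A against C1: payoffs 3, 0 → best response U.
Player A against C2: payoffs 9, 1 → best response U.
Player A against C3: payoffs 4, 1 → best response U.
Player B against U: payoffs 7, 4, 2 → best response C1.
Player B against D: payoffs 2, 8, 3 → best response C2.
Mutual best responses: (U, C1).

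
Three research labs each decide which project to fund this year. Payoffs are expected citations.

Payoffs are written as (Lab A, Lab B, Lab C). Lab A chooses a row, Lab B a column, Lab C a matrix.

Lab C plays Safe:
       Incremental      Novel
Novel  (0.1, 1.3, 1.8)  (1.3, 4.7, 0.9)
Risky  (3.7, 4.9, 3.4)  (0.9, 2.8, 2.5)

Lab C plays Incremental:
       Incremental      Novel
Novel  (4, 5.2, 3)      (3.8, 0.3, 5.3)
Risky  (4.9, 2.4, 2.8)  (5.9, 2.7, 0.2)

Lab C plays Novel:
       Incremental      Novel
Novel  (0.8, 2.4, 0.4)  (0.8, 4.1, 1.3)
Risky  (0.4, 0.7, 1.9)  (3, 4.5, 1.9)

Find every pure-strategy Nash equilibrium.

(Risky, Incremental, Safe)

(Novel, Incremental, Safe): Lab A can switch to Risky (0.1 → 3.7). Not NE.
(Novel, Incremental, Incremental): Lab A can switch to Risky (4 → 4.9). Not NE.
(Novel, Incremental, Novel): Lab B can switch to Novel (2.4 → 4.1). Not NE.
(Novel, Novel, Safe): Lab C can switch to Incremental (0.9 → 5.3). Not NE.
(Novel, Novel, Incremental): Lab A can switch to Risky (3.8 → 5.9). Not NE.
(Novel, Novel, Novel): Lab A can switch to Risky (0.8 → 3). Not NE.
(Risky, Incremental, Safe): Lab A gets 3.7, best alternative 0.1; Lab B gets 4.9, best alternative 2.8; Lab C gets 3.4, best alternative 2.8. No profitable deviation — NE.
(The remaining 5 profiles each have a profitable deviation by the same check.)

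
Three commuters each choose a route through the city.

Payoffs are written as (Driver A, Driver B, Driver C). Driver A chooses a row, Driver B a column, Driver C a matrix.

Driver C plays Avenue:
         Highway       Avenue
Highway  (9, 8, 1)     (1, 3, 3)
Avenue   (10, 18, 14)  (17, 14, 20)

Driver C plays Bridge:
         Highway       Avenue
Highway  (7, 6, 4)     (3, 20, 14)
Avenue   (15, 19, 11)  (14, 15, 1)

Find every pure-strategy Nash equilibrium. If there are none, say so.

(Highway, Highway, Avenue): Driver A can switch to Avenue (9 → 10). Not NE.
(Highway, Highway, Bridge): Driver A can switch to Avenue (7 → 15). Not NE.
(Highway, Avenue, Avenue): Driver A can switch to Avenue (1 → 17). Not NE.
(Highway, Avenue, Bridge): Driver A can switch to Avenue (3 → 14). Not NE.
(Avenue, Highway, Avenue): Driver A gets 10, best alternative 9; Driver B gets 18, best alternative 14; Driver C gets 14, best alternative 11. No profitable deviation — NE.
(Avenue, Highway, Bridge): Driver C can switch to Avenue (11 → 14). Not NE.
(Avenue, Avenue, Avenue): Driver B can switch to Highway (14 → 18). Not NE.
(The remaining 1 profile has a profitable deviation by the same check.)

(Avenue, Highway, Avenue)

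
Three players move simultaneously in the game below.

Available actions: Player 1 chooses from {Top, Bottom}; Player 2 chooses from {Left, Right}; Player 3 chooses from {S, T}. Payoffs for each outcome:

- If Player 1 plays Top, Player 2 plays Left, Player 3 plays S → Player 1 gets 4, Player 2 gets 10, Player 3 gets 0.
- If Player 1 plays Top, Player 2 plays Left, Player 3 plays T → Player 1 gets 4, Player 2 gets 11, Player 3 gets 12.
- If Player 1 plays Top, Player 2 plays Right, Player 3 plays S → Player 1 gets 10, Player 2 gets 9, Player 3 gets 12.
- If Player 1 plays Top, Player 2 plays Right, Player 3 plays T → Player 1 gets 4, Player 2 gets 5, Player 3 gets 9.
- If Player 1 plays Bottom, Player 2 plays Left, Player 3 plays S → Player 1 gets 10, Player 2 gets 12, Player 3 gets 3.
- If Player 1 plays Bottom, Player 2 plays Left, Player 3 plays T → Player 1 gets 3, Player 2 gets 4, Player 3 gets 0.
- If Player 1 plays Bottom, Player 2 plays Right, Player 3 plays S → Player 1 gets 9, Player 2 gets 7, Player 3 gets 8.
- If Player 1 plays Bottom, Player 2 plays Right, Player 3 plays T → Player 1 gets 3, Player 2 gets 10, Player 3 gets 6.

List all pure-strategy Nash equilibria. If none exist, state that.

Player 1 against (Left, S): payoffs 4, 10 → best response Bottom.
Player 1 against (Left, T): payoffs 4, 3 → best response Top.
Player 1 against (Right, S): payoffs 10, 9 → best response Top.
Player 1 against (Right, T): payoffs 4, 3 → best response Top.
Player 2 against (Top, S): payoffs 10, 9 → best response Left.
Player 2 against (Top, T): payoffs 11, 5 → best response Left.
Player 2 against (Bottom, S): payoffs 12, 7 → best response Left.
Player 2 against (Bottom, T): payoffs 4, 10 → best response Right.
Player 3 against (Top, Left): payoffs 0, 12 → best response T.
Player 3 against (Top, Right): payoffs 12, 9 → best response S.
Player 3 against (Bottom, Left): payoffs 3, 0 → best response S.
Player 3 against (Bottom, Right): payoffs 8, 6 → best response S.
Mutual best responses: (Top, Left, T); (Bottom, Left, S).

The pure Nash equilibria are (Top, Left, T); (Bottom, Left, S).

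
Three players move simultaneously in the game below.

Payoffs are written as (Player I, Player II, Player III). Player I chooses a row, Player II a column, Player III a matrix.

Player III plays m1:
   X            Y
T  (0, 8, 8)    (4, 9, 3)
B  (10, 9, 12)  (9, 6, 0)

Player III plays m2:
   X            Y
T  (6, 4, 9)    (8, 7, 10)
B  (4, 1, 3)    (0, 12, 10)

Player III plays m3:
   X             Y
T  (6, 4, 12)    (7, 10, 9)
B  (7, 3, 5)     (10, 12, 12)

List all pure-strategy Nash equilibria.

Pure-strategy Nash equilibria: (T, Y, m2) and (B, X, m1) and (B, Y, m3)

Player I against (X, m1): payoffs 0, 10 → best response B.
Player I against (X, m2): payoffs 6, 4 → best response T.
Player I against (X, m3): payoffs 6, 7 → best response B.
Player I against (Y, m1): payoffs 4, 9 → best response B.
Player I against (Y, m2): payoffs 8, 0 → best response T.
Player I against (Y, m3): payoffs 7, 10 → best response B.
Player II against (T, m1): payoffs 8, 9 → best response Y.
Player II against (T, m2): payoffs 4, 7 → best response Y.
Player II against (T, m3): payoffs 4, 10 → best response Y.
Player II against (B, m1): payoffs 9, 6 → best response X.
Player II against (B, m2): payoffs 1, 12 → best response Y.
Player II against (B, m3): payoffs 3, 12 → best response Y.
Player III against (T, X): payoffs 8, 9, 12 → best response m3.
Player III against (T, Y): payoffs 3, 10, 9 → best response m2.
Player III against (B, X): payoffs 12, 3, 5 → best response m1.
Player III against (B, Y): payoffs 0, 10, 12 → best response m3.
Mutual best responses: (T, Y, m2); (B, X, m1); (B, Y, m3).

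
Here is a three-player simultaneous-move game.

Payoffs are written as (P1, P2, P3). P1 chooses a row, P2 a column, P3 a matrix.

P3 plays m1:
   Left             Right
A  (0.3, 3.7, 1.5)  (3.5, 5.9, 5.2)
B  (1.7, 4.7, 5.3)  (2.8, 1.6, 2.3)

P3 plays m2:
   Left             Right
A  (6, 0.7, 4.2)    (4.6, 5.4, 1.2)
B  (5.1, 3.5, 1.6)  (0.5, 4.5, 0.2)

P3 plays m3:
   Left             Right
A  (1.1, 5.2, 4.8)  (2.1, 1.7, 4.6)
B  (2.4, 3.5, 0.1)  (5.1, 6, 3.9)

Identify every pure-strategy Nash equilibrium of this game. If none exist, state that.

The pure Nash equilibria are (A, Right, m1), (B, Left, m1), (B, Right, m3).

Check each profile: it is a Nash equilibrium iff no player can strictly gain by switching unilaterally.
(A, Left, m1): P1 can switch to B (0.3 → 1.7). Not NE.
(A, Left, m2): P2 can switch to Right (0.7 → 5.4). Not NE.
(A, Left, m3): P1 can switch to B (1.1 → 2.4). Not NE.
(A, Right, m1): P1 gets 3.5, best alternative 2.8; P2 gets 5.9, best alternative 3.7; P3 gets 5.2, best alternative 4.6. No profitable deviation — NE.
(A, Right, m2): P3 can switch to m1 (1.2 → 5.2). Not NE.
(A, Right, m3): P1 can switch to B (2.1 → 5.1). Not NE.
(B, Left, m1): P1 gets 1.7, best alternative 0.3; P2 gets 4.7, best alternative 1.6; P3 gets 5.3, best alternative 1.6. No profitable deviation — NE.
(B, Left, m2): P1 can switch to A (5.1 → 6). Not NE.
(B, Left, m3): P2 can switch to Right (3.5 → 6). Not NE.
(B, Right, m1): P1 can switch to A (2.8 → 3.5). Not NE.
(B, Right, m2): P1 can switch to A (0.5 → 4.6). Not NE.
(B, Right, m3): P1 gets 5.1, best alternative 2.1; P2 gets 6, best alternative 3.5; P3 gets 3.9, best alternative 2.3. No profitable deviation — NE.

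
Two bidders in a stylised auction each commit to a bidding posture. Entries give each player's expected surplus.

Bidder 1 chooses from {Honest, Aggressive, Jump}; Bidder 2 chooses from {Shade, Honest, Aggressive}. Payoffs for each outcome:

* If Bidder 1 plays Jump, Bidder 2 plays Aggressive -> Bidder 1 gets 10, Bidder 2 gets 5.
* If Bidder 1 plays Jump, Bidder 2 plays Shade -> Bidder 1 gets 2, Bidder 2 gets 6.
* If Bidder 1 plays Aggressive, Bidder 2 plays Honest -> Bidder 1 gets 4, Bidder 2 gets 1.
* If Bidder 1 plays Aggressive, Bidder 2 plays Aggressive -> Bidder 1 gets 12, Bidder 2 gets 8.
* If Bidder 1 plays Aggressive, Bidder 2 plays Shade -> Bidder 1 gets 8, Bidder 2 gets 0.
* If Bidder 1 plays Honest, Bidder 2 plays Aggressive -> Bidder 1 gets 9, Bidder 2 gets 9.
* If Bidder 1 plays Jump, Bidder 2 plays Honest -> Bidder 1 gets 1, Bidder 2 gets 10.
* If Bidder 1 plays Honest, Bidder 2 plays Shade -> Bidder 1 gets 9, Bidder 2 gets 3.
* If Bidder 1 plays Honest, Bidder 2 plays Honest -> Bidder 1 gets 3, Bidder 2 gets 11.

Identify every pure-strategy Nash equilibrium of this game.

(Honest, Shade): Bidder 2 can switch to Honest (3 → 11). Not NE.
(Honest, Honest): Bidder 1 can switch to Aggressive (3 → 4). Not NE.
(Honest, Aggressive): Bidder 1 can switch to Aggressive (9 → 12). Not NE.
(Aggressive, Shade): Bidder 1 can switch to Honest (8 → 9). Not NE.
(Aggressive, Honest): Bidder 2 can switch to Aggressive (1 → 8). Not NE.
(Aggressive, Aggressive): Bidder 1 gets 12, best alternative 10; Bidder 2 gets 8, best alternative 1. No profitable deviation — NE.
(Jump, Shade): Bidder 1 can switch to Honest (2 → 9). Not NE.
(Jump, Honest): Bidder 1 can switch to Honest (1 → 3). Not NE.
(Jump, Aggressive): Bidder 1 can switch to Aggressive (10 → 12). Not NE.

The unique pure-strategy Nash equilibrium is (Aggressive, Aggressive).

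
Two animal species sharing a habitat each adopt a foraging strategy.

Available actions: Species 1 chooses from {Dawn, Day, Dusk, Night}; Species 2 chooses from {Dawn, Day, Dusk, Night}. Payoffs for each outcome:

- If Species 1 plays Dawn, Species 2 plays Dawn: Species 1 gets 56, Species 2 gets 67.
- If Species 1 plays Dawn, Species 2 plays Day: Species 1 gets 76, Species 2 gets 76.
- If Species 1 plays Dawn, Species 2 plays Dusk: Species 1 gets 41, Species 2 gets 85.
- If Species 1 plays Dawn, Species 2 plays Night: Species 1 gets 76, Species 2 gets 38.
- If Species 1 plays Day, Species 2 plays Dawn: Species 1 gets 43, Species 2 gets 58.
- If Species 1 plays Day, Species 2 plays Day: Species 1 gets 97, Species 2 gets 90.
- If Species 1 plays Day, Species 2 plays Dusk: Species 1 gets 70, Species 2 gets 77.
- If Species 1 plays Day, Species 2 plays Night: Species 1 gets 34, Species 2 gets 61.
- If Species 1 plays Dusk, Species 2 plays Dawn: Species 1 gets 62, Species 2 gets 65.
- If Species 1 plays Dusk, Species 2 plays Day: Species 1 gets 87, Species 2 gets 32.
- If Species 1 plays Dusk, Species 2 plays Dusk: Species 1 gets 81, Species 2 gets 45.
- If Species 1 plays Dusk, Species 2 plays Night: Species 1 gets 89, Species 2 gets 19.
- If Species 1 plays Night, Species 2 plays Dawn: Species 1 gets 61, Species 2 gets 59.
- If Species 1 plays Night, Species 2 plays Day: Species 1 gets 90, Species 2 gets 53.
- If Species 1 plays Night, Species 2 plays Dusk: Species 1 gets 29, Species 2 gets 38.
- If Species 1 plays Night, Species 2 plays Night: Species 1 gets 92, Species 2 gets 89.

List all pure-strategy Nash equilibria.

For each player, find the best response to each opponent profile; mutual best responses are the pure NE.
Species 1 against Dawn: payoffs 56, 43, 62, 61 → best response Dusk.
Species 1 against Day: payoffs 76, 97, 87, 90 → best response Day.
Species 1 against Dusk: payoffs 41, 70, 81, 29 → best response Dusk.
Species 1 against Night: payoffs 76, 34, 89, 92 → best response Night.
Species 2 against Dawn: payoffs 67, 76, 85, 38 → best response Dusk.
Species 2 against Day: payoffs 58, 90, 77, 61 → best response Day.
Species 2 against Dusk: payoffs 65, 32, 45, 19 → best response Dawn.
Species 2 against Night: payoffs 59, 53, 38, 89 → best response Night.
Mutual best responses: (Day, Day); (Dusk, Dawn); (Night, Night).

The pure Nash equilibria are (Day, Day); (Dusk, Dawn); (Night, Night).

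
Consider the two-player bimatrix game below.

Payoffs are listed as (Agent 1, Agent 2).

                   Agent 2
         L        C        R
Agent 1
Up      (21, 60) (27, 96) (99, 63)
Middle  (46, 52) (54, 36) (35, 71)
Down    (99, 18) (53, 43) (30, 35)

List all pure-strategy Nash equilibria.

There is no pure-strategy Nash equilibrium.

Agent 1 against L: payoffs 21, 46, 99 → best response Down.
Agent 1 against C: payoffs 27, 54, 53 → best response Middle.
Agent 1 against R: payoffs 99, 35, 30 → best response Up.
Agent 2 against Up: payoffs 60, 96, 63 → best response C.
Agent 2 against Middle: payoffs 52, 36, 71 → best response R.
Agent 2 against Down: payoffs 18, 43, 35 → best response C.
No profile is a mutual best response for all players.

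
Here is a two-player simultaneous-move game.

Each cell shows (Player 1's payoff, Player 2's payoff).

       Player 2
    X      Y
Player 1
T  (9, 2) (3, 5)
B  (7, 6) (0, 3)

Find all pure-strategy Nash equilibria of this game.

The unique pure-strategy Nash equilibrium is (T, Y).

(T, X): Player 2 can switch to Y (2 → 5). Not NE.
(T, Y): Player 1 gets 3, best alternative 0; Player 2 gets 5, best alternative 2. No profitable deviation — NE.
(B, X): Player 1 can switch to T (7 → 9). Not NE.
(B, Y): Player 1 can switch to T (0 → 3). Not NE.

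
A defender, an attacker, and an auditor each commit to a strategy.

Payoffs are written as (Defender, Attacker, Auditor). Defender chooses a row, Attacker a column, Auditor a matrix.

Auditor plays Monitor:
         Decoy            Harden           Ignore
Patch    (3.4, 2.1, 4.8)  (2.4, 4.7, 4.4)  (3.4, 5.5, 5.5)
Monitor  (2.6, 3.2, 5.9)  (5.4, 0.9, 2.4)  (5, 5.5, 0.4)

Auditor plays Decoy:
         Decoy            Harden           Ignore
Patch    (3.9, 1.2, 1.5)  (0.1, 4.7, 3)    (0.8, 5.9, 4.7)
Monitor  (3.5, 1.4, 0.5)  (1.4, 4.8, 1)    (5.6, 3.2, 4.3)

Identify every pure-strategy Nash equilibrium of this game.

(Patch, Decoy, Monitor): Attacker can switch to Harden (2.1 → 4.7). Not NE.
(Patch, Decoy, Decoy): Attacker can switch to Harden (1.2 → 4.7). Not NE.
(Patch, Harden, Monitor): Defender can switch to Monitor (2.4 → 5.4). Not NE.
(Patch, Harden, Decoy): Defender can switch to Monitor (0.1 → 1.4). Not NE.
(Patch, Ignore, Monitor): Defender can switch to Monitor (3.4 → 5). Not NE.
(Patch, Ignore, Decoy): Defender can switch to Monitor (0.8 → 5.6). Not NE.
(Monitor, Decoy, Monitor): Defender can switch to Patch (2.6 → 3.4). Not NE.
(Monitor, Decoy, Decoy): Defender can switch to Patch (3.5 → 3.9). Not NE.
(Monitor, Harden, Monitor): Attacker can switch to Decoy (0.9 → 3.2). Not NE.
(Monitor, Harden, Decoy): Auditor can switch to Monitor (1 → 2.4). Not NE.
(The remaining 2 profiles each have a profitable deviation by the same check.)

This game has no pure Nash equilibrium.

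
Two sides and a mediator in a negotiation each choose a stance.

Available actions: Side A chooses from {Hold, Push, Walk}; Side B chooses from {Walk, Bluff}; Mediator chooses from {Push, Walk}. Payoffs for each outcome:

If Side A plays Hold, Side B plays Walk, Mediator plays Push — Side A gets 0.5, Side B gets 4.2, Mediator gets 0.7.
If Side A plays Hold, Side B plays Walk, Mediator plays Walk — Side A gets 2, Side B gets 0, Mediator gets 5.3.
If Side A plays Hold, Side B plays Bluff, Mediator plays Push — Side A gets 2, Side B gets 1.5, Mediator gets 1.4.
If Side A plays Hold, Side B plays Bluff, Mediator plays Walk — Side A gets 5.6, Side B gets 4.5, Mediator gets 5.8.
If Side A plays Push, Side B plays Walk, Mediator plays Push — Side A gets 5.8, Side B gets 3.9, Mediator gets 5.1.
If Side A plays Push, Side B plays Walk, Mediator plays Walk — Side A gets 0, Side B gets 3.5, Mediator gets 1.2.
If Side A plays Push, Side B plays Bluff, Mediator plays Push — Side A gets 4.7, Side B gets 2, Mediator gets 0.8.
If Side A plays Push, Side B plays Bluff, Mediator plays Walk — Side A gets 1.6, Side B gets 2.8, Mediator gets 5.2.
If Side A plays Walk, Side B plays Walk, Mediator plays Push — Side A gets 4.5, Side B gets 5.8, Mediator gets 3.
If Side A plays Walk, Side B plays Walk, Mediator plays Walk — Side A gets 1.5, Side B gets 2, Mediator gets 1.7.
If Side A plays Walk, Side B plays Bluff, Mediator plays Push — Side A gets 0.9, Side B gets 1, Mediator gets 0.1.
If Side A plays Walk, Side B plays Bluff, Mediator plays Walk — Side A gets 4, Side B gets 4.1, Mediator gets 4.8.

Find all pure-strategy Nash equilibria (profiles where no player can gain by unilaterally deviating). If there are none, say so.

(Hold, Walk, Push): Side A can switch to Push (0.5 → 5.8). Not NE.
(Hold, Walk, Walk): Side B can switch to Bluff (0 → 4.5). Not NE.
(Hold, Bluff, Push): Side A can switch to Push (2 → 4.7). Not NE.
(Hold, Bluff, Walk): Side A gets 5.6, best alternative 4; Side B gets 4.5, best alternative 0; Mediator gets 5.8, best alternative 1.4. No profitable deviation — NE.
(Push, Walk, Push): Side A gets 5.8, best alternative 4.5; Side B gets 3.9, best alternative 2; Mediator gets 5.1, best alternative 1.2. No profitable deviation — NE.
(Push, Walk, Walk): Side A can switch to Hold (0 → 2). Not NE.
(Push, Bluff, Push): Side B can switch to Walk (2 → 3.9). Not NE.
(Push, Bluff, Walk): Side A can switch to Hold (1.6 → 5.6). Not NE.
(Walk, Walk, Push): Side A can switch to Push (4.5 → 5.8). Not NE.
(Walk, Walk, Walk): Side A can switch to Hold (1.5 → 2). Not NE.
(Walk, Bluff, Push): Side A can switch to Hold (0.9 → 2). Not NE.
(Walk, Bluff, Walk): Side A can switch to Hold (4 → 5.6). Not NE.

(Hold, Bluff, Walk), (Push, Walk, Push)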